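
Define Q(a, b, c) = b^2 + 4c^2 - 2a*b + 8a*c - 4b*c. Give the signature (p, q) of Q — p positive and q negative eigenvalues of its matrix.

(2, 1)

The symmetric matrix is A = [[0, -1, 4], [-1, 1, -2], [4, -2, 4]].
By Sylvester's law of inertia any congruent diagonalization of A has 2 positive, 1 negative and 0 zero entries.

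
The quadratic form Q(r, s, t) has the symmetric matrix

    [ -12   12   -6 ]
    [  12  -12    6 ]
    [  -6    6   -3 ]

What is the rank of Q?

Applying the same elementary operations to the rows and columns of A produces a congruent diagonal matrix with entries -12, 0, 0.
That gives 1 negative, 2 zero pivots.
The rank is the number of nonzero pivots: 1.

1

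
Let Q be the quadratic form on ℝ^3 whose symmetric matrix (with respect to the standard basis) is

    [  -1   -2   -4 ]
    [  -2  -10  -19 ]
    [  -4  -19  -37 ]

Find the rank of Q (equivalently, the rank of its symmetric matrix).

3

Row-reducing A symmetrically gives the diagonal entries -1, -6, -5/6.
That gives 3 negative pivots.
The rank is the number of nonzero pivots: 3.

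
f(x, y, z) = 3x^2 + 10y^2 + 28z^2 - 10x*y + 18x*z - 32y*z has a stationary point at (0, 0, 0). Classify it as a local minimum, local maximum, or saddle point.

The Hessian at the origin is H = [[6, -10, 18], [-10, 20, -32], [18, -32, 56]].
An LDLᵀ factorisation of H has diagonal entries 6, 10/3, 4/5.
So there are 3 positive pivots.
H is positive definite, so the origin is a strict local minimum.

local minimum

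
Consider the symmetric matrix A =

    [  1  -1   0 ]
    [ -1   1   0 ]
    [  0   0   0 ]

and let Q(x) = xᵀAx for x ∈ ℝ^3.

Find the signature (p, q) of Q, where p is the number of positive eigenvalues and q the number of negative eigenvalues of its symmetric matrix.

Applying the same elementary operations to the rows and columns of A produces a congruent diagonal matrix with entries 1, 0, 0.
So there are 1 positive, 2 zero pivots.

(1, 0)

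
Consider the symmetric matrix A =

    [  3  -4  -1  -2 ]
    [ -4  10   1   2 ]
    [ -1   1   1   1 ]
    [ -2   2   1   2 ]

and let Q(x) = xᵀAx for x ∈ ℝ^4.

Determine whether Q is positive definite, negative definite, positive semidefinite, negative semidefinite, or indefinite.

positive definite

Leading principal minors: Δ_1 = 3, Δ_2 = 14, Δ_3 = 9, Δ_4 = 4.
All leading principal minors are positive, so by Sylvester's criterion Q is positive definite.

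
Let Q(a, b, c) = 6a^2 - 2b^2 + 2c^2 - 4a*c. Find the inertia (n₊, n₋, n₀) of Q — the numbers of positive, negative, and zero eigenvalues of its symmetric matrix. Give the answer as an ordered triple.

(2, 1, 0)

Write A = [[6, 0, -2], [0, -2, 0], [-2, 0, 2]].
An LDLᵀ factorisation of A has diagonal entries 6, -2, 4/3.
That gives 2 positive, 1 negative pivots.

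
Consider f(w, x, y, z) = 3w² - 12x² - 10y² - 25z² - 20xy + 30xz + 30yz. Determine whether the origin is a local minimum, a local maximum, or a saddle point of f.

The Hessian at the origin is H = [[6, 0, 0, 0], [0, -24, -20, 30], [0, -20, -20, 30], [0, 30, 30, -50]].
Row-reducing H symmetrically gives the diagonal entries 6, -24, -10/3, -5.
Counting signs: 1 positive, 3 negative.
H is indefinite, so the origin is a saddle point.

saddle point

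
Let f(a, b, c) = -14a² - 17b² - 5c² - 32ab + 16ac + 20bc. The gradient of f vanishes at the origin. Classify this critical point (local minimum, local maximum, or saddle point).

The Hessian at the origin is H = [[-28, -32, 16], [-32, -34, 20], [16, 20, -10]].
Symmetric row and column elimination reduces H to a congruent diagonal form with pivots -28, 18/7, -2.
So there are 1 positive, 2 negative pivots.
H is indefinite, so the origin is a saddle point.

saddle point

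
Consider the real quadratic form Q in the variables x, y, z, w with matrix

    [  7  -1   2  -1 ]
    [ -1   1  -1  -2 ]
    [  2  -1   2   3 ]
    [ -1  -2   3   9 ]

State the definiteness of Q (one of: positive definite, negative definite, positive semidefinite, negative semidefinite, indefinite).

Leading principal minors: Δ_1 = 7, Δ_2 = 6, Δ_3 = 5, Δ_4 = 4.
All leading principal minors are positive, so by Sylvester's criterion Q is positive definite.

positive definite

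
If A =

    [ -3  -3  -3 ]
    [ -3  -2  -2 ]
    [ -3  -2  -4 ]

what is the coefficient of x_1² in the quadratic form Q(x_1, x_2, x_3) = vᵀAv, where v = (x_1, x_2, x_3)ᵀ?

-3

The coefficient of x_1² is the diagonal entry A[1,1] = -3.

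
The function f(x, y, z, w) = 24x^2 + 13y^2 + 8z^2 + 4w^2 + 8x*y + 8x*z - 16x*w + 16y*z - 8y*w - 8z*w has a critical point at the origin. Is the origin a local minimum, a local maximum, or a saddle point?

The Hessian at the origin is H = [[48, 8, 8, -16], [8, 26, 16, -8], [8, 16, 16, -8], [-16, -8, -8, 8]].
An LDLᵀ factorisation of H has diagonal entries 48, 74/3, 220/37, 8/11.
That gives 4 positive pivots.
H is positive definite, so the origin is a strict local minimum.

local minimum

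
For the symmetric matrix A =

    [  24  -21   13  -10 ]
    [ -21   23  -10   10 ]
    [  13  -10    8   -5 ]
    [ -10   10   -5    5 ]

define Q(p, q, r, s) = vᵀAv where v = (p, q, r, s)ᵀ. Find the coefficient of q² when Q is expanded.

The coefficient of q² is the diagonal entry A[2,2] = 23.

23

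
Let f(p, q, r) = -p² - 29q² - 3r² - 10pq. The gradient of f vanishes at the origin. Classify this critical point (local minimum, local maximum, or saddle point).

The Hessian at the origin is H = [[-2, -10, 0], [-10, -58, 0], [0, 0, -6]].
Applying the same elementary operations to the rows and columns of H produces a congruent diagonal matrix with entries -2, -8, -6.
So there are 3 negative pivots.
H is negative definite, so the origin is a strict local maximum.

local maximum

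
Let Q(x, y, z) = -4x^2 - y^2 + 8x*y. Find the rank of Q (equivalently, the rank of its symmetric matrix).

The associated matrix is A = [[-4, 4, 0], [4, -1, 0], [0, 0, 0]].
Applying the same elementary operations to the rows and columns of A produces a congruent diagonal matrix with entries -4, 3, 0.
That gives 1 positive, 1 negative, 1 zero pivots.
The rank is the number of nonzero pivots: 2.

2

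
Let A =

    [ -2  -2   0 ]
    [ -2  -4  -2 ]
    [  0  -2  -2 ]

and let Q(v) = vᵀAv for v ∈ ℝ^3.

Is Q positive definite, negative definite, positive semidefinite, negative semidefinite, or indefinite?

Symmetric row and column elimination reduces A to a congruent diagonal form with pivots -2, -2, 0.
Counting signs: 2 negative, 1 zero.
Hence Q is negative semidefinite.

negative semidefinite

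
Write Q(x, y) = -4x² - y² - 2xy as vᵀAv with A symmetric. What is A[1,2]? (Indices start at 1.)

-1

The coefficient of x·y in Q is -2. For a symmetric A this equals A[1,2] + A[2,1] = 2·A[1,2].
So A[1,2] = -2/2 = -1.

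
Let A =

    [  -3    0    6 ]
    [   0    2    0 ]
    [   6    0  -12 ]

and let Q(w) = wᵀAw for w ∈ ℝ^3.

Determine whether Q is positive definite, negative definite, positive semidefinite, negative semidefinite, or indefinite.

indefinite

Row-reducing A symmetrically gives the diagonal entries -3, 2, 0.
So there are 1 positive, 1 negative, 1 zero pivots.
Hence Q is indefinite.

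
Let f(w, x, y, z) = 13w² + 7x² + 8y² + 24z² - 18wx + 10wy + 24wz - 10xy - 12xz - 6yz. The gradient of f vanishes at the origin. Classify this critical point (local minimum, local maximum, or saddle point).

The Hessian at the origin is H = [[26, -18, 10, 24], [-18, 14, -10, -12], [10, -10, 16, -6], [24, -12, -6, 48]].
Congruent diagonalization of H (simultaneous row and column reduction) yields pivots 26, 20/13, 6, 6.
Counting signs: 4 positive.
H is positive definite, so the origin is a strict local minimum.

local minimum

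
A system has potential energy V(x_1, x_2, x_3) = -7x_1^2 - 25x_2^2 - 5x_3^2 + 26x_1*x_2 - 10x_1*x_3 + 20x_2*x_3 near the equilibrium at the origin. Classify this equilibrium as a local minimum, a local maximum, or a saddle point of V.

The Hessian at the origin is H = [[-14, 26, -10], [26, -50, 20], [-10, 20, -10]].
Congruent diagonalization of H (simultaneous row and column reduction) yields pivots -14, -12/7, -5/3.
That gives 3 negative pivots.
H is negative definite, so the origin is a strict local maximum.

local maximum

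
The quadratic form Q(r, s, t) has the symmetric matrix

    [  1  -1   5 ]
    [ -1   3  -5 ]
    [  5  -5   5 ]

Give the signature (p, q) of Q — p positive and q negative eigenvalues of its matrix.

(2, 1)

An LDLᵀ factorisation of A has diagonal entries 1, 2, -20.
So there are 2 positive, 1 negative pivots.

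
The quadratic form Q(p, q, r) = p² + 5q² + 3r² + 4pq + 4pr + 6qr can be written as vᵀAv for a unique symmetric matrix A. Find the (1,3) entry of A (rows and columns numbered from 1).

The coefficient of p·r in Q is 4. For a symmetric A this equals A[1,3] + A[3,1] = 2·A[1,3].
So A[1,3] = 4/2 = 2.

2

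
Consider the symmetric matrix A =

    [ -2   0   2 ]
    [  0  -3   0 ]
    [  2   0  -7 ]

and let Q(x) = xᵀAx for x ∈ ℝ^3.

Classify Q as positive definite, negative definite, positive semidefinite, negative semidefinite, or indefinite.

negative definite

Congruent diagonalization of A (simultaneous row and column reduction) yields pivots -2, -3, -5.
So there are 3 negative pivots.
Hence Q is negative definite.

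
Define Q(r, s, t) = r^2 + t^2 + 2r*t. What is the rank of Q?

The symmetric matrix is A = [[1, 0, 1], [0, 0, 0], [1, 0, 1]].
Applying the same elementary operations to the rows and columns of A produces a congruent diagonal matrix with entries 1, 0, 0.
So there are 1 positive, 2 zero pivots.
The rank is the number of nonzero pivots: 1.

1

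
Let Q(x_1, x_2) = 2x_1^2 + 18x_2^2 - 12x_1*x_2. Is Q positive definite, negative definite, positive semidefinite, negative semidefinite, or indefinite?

Write A = [[2, -6], [-6, 18]].
Congruent diagonalization of A (simultaneous row and column reduction) yields pivots 2, 0.
So there are 1 positive, 1 zero pivots.
Hence Q is positive semidefinite.

positive semidefinite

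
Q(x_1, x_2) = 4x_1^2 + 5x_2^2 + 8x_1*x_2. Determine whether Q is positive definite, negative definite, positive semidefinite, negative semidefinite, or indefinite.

The symmetric matrix of Q is A = [[4, 4], [4, 5]].
Leading principal minors: Δ_1 = 4, Δ_2 = 4.
All leading principal minors are positive, so by Sylvester's criterion Q is positive definite.

positive definite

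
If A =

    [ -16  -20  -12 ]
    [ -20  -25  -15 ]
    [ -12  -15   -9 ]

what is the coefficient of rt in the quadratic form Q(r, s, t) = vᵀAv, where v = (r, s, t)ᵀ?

The coefficient of rt is A[1,3] + A[3,1] = 2·(-12) = -24.

-24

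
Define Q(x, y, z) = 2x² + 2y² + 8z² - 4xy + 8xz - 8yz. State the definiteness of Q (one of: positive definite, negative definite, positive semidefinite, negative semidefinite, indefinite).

Write A = [[2, -2, 4], [-2, 2, -4], [4, -4, 8]].
Symmetric row and column elimination reduces A to a congruent diagonal form with pivots 2, 0, 0.
That gives 1 positive, 2 zero pivots.
Hence Q is positive semidefinite.

positive semidefinite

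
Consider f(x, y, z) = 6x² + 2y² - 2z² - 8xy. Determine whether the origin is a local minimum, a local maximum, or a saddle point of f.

saddle point

The Hessian at the origin is H = [[12, -8, 0], [-8, 4, 0], [0, 0, -4]].
Row-reducing H symmetrically gives the diagonal entries 12, -4/3, -4.
That gives 1 positive, 2 negative pivots.
H is indefinite, so the origin is a saddle point.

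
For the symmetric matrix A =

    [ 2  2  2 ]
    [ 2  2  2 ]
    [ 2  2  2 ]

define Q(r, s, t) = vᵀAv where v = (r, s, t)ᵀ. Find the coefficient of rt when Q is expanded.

The coefficient of rt is A[1,3] + A[3,1] = 2·2 = 4.

4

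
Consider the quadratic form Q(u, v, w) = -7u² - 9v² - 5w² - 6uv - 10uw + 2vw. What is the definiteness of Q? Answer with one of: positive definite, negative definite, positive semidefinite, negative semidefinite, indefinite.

The symmetric matrix is A = [[-7, -3, -5], [-3, -9, 1], [-5, 1, -5]].
Symmetric row and column elimination reduces A to a congruent diagonal form with pivots -7, -54/7, -4/27.
That gives 3 negative pivots.
Hence Q is negative definite.

negative definite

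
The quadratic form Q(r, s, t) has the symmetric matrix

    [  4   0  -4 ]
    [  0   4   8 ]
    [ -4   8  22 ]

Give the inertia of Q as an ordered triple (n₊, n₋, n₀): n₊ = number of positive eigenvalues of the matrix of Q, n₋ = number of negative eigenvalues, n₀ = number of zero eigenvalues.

(3, 0, 0)

Congruent diagonalization of A (simultaneous row and column reduction) yields pivots 4, 4, 2.
That gives 3 positive pivots.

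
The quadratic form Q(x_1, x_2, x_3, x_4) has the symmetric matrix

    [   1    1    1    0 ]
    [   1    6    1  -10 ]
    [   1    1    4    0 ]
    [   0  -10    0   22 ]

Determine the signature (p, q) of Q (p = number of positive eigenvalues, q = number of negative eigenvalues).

Symmetric row and column elimination reduces A to a congruent diagonal form with pivots 1, 5, 3, 2.
That gives 4 positive pivots.

(4, 0)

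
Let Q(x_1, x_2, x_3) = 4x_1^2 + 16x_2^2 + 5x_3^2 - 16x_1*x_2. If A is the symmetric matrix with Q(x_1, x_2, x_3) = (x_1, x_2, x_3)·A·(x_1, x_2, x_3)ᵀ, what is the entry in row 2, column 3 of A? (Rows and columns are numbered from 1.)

0

The coefficient of x_2·x_3 in Q is 0. For a symmetric A this equals A[2,3] + A[3,2] = 2·A[2,3].
So A[2,3] = 0/2 = 0.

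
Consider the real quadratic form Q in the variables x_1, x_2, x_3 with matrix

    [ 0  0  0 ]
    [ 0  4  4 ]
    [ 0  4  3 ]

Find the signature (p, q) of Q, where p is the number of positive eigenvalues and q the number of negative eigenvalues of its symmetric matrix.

(1, 1)

Row-reducing A symmetrically gives the diagonal entries 0, 4, -1.
Counting signs: 1 positive, 1 negative, 1 zero.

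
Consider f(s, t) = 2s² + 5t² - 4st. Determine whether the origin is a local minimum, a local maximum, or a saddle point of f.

local minimum

The Hessian at the origin is H = [[4, -4], [-4, 10]].
det H = 4·10 − (-4)² = 24 > 0 and H[1,1] = 4 > 0, so H is positive definite.
Therefore the origin is a local minimum.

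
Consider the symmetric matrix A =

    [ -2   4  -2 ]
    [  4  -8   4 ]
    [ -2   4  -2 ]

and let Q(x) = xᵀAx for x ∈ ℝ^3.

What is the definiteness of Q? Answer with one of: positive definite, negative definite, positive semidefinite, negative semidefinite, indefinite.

negative semidefinite

Applying the same elementary operations to the rows and columns of A produces a congruent diagonal matrix with entries -2, 0, 0.
That gives 1 negative, 2 zero pivots.
Hence Q is negative semidefinite.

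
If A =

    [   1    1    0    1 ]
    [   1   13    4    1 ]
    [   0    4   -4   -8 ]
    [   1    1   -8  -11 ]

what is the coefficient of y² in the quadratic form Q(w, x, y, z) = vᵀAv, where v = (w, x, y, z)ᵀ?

-4

The coefficient of y² is the diagonal entry A[3,3] = -4.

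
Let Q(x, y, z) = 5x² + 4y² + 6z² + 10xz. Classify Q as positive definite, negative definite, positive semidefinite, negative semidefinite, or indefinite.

The symmetric matrix of Q is A = [[5, 0, 5], [0, 4, 0], [5, 0, 6]].
Leading principal minors: Δ_1 = 5, Δ_2 = 20, Δ_3 = 20.
All leading principal minors are positive, so by Sylvester's criterion Q is positive definite.

positive definite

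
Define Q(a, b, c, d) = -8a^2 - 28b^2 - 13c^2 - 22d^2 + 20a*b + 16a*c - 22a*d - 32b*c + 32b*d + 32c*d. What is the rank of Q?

Write A = [[-8, 10, 8, -11], [10, -28, -16, 16], [8, -16, -13, 16], [-11, 16, 16, -22]].
Congruent diagonalization of A (simultaneous row and column reduction) yields pivots -8, -31/2, -83/31, -15/83.
Counting signs: 4 negative.
The rank is the number of nonzero pivots: 4.

4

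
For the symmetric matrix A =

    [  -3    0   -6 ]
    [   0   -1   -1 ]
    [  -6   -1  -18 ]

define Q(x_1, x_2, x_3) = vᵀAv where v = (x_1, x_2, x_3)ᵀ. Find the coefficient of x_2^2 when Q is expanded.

-1

The coefficient of x_2^2 is the diagonal entry A[2,2] = -1.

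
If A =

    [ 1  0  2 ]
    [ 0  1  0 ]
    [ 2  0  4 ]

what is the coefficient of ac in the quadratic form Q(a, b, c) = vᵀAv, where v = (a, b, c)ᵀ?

4

The coefficient of ac is A[1,3] + A[3,1] = 2·2 = 4.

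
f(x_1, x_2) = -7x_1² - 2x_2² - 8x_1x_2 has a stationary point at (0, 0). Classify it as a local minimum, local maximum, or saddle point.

The Hessian at the origin is H = [[-14, -8], [-8, -4]].
det H = -14·-4 − (-8)² = -8 < 0, so H is indefinite.
Therefore the origin is a saddle point.

saddle point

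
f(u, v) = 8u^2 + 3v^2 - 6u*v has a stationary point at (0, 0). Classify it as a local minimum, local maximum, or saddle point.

local minimum

The Hessian at the origin is H = [[16, -6], [-6, 6]].
det H = 16·6 − (-6)² = 60 > 0 and H[1,1] = 16 > 0, so H is positive definite.
Therefore the origin is a local minimum.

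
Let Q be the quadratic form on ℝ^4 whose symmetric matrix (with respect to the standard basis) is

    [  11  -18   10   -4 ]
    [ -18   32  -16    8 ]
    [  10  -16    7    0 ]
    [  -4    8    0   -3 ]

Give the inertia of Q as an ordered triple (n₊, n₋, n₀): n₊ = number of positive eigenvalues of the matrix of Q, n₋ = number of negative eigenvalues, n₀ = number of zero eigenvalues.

Symmetric row and column elimination reduces A to a congruent diagonal form with pivots 11, 28/11, -15/7, 1/5.
So there are 3 positive, 1 negative pivots.

(3, 1, 0)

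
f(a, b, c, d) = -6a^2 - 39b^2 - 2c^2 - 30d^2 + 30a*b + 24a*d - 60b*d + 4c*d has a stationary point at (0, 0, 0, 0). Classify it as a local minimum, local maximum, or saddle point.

The Hessian at the origin is H = [[-12, 30, 0, 24], [30, -78, 0, -60], [0, 0, -4, 4], [24, -60, 4, -60]].
Symmetric row and column elimination reduces H to a congruent diagonal form with pivots -12, -3, -4, -8.
So there are 4 negative pivots.
H is negative definite, so the origin is a strict local maximum.

local maximum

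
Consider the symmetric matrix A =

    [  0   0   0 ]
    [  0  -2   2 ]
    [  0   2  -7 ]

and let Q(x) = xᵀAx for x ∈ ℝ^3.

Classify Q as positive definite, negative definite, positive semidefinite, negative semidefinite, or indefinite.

negative semidefinite

Applying the same elementary operations to the rows and columns of A produces a congruent diagonal matrix with entries 0, -2, -5.
So there are 2 negative, 1 zero pivots.
Hence Q is negative semidefinite.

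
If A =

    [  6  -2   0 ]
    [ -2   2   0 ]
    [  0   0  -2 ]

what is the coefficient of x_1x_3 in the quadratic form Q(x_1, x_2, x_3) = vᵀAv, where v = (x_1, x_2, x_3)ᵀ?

The coefficient of x_1x_3 is A[1,3] + A[3,1] = 2·0 = 0.

0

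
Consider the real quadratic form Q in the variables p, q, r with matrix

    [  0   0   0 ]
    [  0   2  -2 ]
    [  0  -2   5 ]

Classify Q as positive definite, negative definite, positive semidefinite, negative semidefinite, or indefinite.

Congruent diagonalization of A (simultaneous row and column reduction) yields pivots 0, 2, 3.
That gives 2 positive, 1 zero pivots.
Hence Q is positive semidefinite.

positive semidefinite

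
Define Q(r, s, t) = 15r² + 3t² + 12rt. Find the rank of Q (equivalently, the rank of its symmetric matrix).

Write A = [[15, 0, 6], [0, 0, 0], [6, 0, 3]].
Applying the same elementary operations to the rows and columns of A produces a congruent diagonal matrix with entries 15, 0, 3/5.
So there are 2 positive, 1 zero pivots.
The rank is the number of nonzero pivots: 2.

2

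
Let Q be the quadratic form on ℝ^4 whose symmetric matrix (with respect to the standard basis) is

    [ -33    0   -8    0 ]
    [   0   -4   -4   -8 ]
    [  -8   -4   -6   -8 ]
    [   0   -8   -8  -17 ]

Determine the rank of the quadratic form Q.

Applying the same elementary operations to the rows and columns of A produces a congruent diagonal matrix with entries -33, -4, -2/33, -1.
Counting signs: 4 negative.
The rank is the number of nonzero pivots: 4.

4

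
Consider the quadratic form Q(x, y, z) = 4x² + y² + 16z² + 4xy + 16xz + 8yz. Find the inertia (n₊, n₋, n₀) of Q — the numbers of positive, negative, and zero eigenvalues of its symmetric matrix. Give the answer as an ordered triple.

The symmetric matrix is A = [[4, 2, 8], [2, 1, 4], [8, 4, 16]].
Row-reducing A symmetrically gives the diagonal entries 4, 0, 0.
Counting signs: 1 positive, 2 zero.

(1, 0, 2)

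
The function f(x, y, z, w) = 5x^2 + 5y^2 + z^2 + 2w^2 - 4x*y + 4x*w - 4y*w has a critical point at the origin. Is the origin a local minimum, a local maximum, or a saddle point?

The Hessian at the origin is H = [[10, -4, 0, 4], [-4, 10, 0, -4], [0, 0, 2, 0], [4, -4, 0, 4]].
Row-reducing H symmetrically gives the diagonal entries 10, 42/5, 2, 12/7.
That gives 4 positive pivots.
H is positive definite, so the origin is a strict local minimum.

local minimum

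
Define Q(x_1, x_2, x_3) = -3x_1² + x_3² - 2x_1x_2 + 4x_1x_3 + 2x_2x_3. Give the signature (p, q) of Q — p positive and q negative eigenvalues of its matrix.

Write A = [[-3, -1, 2], [-1, 0, 1], [2, 1, 1]].
An LDLᵀ factorisation of A has diagonal entries -3, 1/3, 2.
So there are 2 positive, 1 negative pivots.

(2, 1)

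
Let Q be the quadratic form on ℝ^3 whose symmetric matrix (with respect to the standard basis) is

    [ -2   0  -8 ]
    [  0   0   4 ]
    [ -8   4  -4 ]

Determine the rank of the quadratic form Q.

3

Row reduction of A gives 3 nonzero rows, so rank A = 3.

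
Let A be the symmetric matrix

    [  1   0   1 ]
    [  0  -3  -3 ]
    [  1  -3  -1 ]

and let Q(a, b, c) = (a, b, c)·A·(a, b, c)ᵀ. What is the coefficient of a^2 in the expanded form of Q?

1

The coefficient of a^2 is the diagonal entry A[1,1] = 1.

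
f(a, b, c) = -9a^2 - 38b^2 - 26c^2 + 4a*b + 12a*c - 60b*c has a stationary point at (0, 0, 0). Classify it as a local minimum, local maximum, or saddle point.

local maximum

The Hessian at the origin is H = [[-18, 4, 12], [4, -76, -60], [12, -60, -52]].
An LDLᵀ factorisation of H has diagonal entries -18, -676/9, -40/169.
That gives 3 negative pivots.
H is negative definite, so the origin is a strict local maximum.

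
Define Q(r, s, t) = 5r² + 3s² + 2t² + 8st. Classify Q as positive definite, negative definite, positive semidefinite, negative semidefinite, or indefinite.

The associated matrix is A = [[5, 0, 0], [0, 3, 4], [0, 4, 2]].
An LDLᵀ factorisation of A has diagonal entries 5, 3, -10/3.
Counting signs: 2 positive, 1 negative.
Hence Q is indefinite.

indefinite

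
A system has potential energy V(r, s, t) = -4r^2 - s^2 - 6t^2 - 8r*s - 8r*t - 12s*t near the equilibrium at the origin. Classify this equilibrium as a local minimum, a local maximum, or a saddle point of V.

The Hessian at the origin is H = [[-8, -8, -8], [-8, -2, -12], [-8, -12, -12]].
Row-reducing H symmetrically gives the diagonal entries -8, 6, -20/3.
So there are 1 positive, 2 negative pivots.
H is indefinite, so the origin is a saddle point.

saddle point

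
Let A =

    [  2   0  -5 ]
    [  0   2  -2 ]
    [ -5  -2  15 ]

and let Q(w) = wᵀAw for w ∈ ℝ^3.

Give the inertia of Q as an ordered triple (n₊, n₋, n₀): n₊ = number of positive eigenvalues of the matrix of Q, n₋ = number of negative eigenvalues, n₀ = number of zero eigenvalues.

(3, 0, 0)

Congruent diagonalization of A (simultaneous row and column reduction) yields pivots 2, 2, 1/2.
So there are 3 positive pivots.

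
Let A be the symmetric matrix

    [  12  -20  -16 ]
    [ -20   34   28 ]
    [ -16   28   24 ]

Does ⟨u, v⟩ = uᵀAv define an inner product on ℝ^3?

no

Symmetric row and column elimination reduces A to a congruent diagonal form with pivots 12, 2/3, 0.
That gives 2 positive, 1 zero pivots.
Hence Q is positive semidefinite.
⟨·,·⟩ is an inner product exactly when A is positive definite.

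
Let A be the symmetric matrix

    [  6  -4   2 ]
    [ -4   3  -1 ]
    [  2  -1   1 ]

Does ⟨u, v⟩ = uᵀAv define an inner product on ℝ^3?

no

Applying the same elementary operations to the rows and columns of A produces a congruent diagonal matrix with entries 6, 1/3, 0.
That gives 2 positive, 1 zero pivots.
Hence Q is positive semidefinite.
⟨·,·⟩ is an inner product exactly when A is positive definite.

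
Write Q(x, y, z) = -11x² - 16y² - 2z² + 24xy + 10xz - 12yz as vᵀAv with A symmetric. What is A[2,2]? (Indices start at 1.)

-16

The coefficient of y² in Q is -16, and that is exactly A[2,2].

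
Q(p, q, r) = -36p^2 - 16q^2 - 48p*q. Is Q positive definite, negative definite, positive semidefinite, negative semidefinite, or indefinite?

The associated matrix is A = [[-36, -24, 0], [-24, -16, 0], [0, 0, 0]].
Symmetric row and column elimination reduces A to a congruent diagonal form with pivots -36, 0, 0.
That gives 1 negative, 2 zero pivots.
Hence Q is negative semidefinite.

negative semidefinite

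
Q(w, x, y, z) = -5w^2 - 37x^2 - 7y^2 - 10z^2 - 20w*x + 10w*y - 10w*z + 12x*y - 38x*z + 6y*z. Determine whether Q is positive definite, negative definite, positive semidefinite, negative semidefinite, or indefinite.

The symmetric matrix of Q is A = [[-5, -10, 5, -5], [-10, -37, 6, -19], [5, 6, -7, 3], [-5, -19, 3, -10]].
Leading principal minors: Δ_1 = -5, Δ_2 = 85, Δ_3 = -90, Δ_4 = 20.
The signs alternate starting with Δ_1 < 0, so by Sylvester's criterion Q is negative definite.

negative definite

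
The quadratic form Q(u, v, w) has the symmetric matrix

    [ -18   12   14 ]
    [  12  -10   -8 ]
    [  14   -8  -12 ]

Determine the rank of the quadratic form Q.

Applying the same elementary operations to the rows and columns of A produces a congruent diagonal matrix with entries -18, -2, -2/9.
So there are 3 negative pivots.
The rank is the number of nonzero pivots: 3.

3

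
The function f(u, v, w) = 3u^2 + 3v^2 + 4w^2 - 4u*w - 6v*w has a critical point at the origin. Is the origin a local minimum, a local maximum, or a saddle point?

saddle point

The Hessian at the origin is H = [[6, 0, -4], [0, 6, -6], [-4, -6, 8]].
Applying the same elementary operations to the rows and columns of H produces a congruent diagonal matrix with entries 6, 6, -2/3.
So there are 2 positive, 1 negative pivots.
H is indefinite, so the origin is a saddle point.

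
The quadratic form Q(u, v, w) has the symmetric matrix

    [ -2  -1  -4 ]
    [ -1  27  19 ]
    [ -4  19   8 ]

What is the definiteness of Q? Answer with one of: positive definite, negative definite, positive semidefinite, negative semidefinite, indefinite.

indefinite

Applying the same elementary operations to the rows and columns of A produces a congruent diagonal matrix with entries -2, 55/2, -2/55.
Counting signs: 1 positive, 2 negative.
Hence Q is indefinite.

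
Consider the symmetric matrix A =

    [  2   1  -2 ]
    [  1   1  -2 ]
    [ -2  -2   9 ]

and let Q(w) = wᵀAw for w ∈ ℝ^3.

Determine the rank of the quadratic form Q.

3

An LDLᵀ factorisation of A has diagonal entries 2, 1/2, 5.
Counting signs: 3 positive.
The rank is the number of nonzero pivots: 3.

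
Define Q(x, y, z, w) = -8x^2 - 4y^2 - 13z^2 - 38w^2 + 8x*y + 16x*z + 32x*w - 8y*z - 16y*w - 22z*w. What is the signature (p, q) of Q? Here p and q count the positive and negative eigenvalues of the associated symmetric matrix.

The symmetric matrix is A = [[-8, 4, 8, 16], [4, -4, -4, -8], [8, -4, -13, -11], [16, -8, -11, -38]].
Congruent diagonalization of A (simultaneous row and column reduction) yields pivots -8, -2, -5, -1.
That gives 4 negative pivots.

(0, 4)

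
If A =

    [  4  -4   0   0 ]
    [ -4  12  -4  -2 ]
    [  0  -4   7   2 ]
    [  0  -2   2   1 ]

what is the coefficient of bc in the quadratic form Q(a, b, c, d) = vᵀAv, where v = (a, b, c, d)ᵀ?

-8

The coefficient of bc is A[2,3] + A[3,2] = 2·(-4) = -8.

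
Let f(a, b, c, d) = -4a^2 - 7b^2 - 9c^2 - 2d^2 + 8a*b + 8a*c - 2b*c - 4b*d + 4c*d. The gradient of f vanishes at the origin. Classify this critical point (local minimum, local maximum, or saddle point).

local maximum

The Hessian at the origin is H = [[-8, 8, 8, 0], [8, -14, -2, -4], [8, -2, -18, 4], [0, -4, 4, -4]].
An LDLᵀ factorisation of H has diagonal entries -8, -6, -4, -4/3.
So there are 4 negative pivots.
H is negative definite, so the origin is a strict local maximum.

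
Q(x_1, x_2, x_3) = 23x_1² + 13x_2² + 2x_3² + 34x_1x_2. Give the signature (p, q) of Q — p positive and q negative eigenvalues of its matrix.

(3, 0)

The symmetric matrix is A = [[23, 17, 0], [17, 13, 0], [0, 0, 2]].
Symmetric row and column elimination reduces A to a congruent diagonal form with pivots 23, 10/23, 2.
That gives 3 positive pivots.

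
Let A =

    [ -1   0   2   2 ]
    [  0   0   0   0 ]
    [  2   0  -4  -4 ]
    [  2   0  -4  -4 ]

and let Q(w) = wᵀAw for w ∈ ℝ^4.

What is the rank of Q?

1

Symmetric row and column elimination reduces A to a congruent diagonal form with pivots -1, 0, 0, 0.
That gives 1 negative, 3 zero pivots.
The rank is the number of nonzero pivots: 1.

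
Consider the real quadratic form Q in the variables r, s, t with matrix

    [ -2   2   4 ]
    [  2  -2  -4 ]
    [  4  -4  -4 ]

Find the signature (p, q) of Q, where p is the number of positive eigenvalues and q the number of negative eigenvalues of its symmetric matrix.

(1, 1)

Congruent diagonalization of A (simultaneous row and column reduction) yields pivots -2, 0, 4.
Counting signs: 1 positive, 1 negative, 1 zero.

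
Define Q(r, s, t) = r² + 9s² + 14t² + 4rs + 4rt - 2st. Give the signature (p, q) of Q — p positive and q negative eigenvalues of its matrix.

The symmetric matrix is A = [[1, 2, 2], [2, 9, -1], [2, -1, 14]].
Row-reducing A symmetrically gives the diagonal entries 1, 5, 5.
So there are 3 positive pivots.

(3, 0)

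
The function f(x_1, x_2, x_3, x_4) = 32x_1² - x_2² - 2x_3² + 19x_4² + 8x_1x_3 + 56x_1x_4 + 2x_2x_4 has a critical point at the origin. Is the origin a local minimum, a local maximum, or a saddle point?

The Hessian at the origin is H = [[64, 0, 8, 56], [0, -2, 0, 2], [8, 0, -4, 0], [56, 2, 0, 38]].
Congruent diagonalization of H (simultaneous row and column reduction) yields pivots 64, -2, -5, 4/5.
Counting signs: 2 positive, 2 negative.
H is indefinite, so the origin is a saddle point.

saddle point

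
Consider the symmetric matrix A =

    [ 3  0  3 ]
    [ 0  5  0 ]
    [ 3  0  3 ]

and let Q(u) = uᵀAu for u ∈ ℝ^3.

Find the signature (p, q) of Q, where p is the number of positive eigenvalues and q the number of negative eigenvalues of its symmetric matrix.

(2, 0)

Applying the same elementary operations to the rows and columns of A produces a congruent diagonal matrix with entries 3, 5, 0.
That gives 2 positive, 1 zero pivots.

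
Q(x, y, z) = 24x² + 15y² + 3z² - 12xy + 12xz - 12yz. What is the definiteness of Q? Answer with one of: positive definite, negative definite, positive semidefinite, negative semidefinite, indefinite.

positive semidefinite

The symmetric matrix is A = [[24, -6, 6], [-6, 15, -6], [6, -6, 3]].
Applying the same elementary operations to the rows and columns of A produces a congruent diagonal matrix with entries 24, 27/2, 0.
That gives 2 positive, 1 zero pivots.
Hence Q is positive semidefinite.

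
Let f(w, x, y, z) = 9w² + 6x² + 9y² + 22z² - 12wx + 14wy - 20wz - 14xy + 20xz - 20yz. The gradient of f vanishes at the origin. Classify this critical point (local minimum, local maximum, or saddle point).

local minimum

The Hessian at the origin is H = [[18, -12, 14, -20], [-12, 12, -14, 20], [14, -14, 18, -20], [-20, 20, -20, 44]].
An LDLᵀ factorisation of H has diagonal entries 18, 4, 5/3, 4.
That gives 4 positive pivots.
H is positive definite, so the origin is a strict local minimum.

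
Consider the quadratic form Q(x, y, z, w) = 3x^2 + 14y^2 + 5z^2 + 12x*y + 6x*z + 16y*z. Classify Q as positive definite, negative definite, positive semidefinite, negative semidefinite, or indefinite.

The associated matrix is A = [[3, 6, 3, 0], [6, 14, 8, 0], [3, 8, 5, 0], [0, 0, 0, 0]].
Row-reducing A symmetrically gives the diagonal entries 3, 2, 0, 0.
Counting signs: 2 positive, 2 zero.
Hence Q is positive semidefinite.

positive semidefinite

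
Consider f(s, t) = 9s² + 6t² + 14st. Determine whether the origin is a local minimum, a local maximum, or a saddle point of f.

The Hessian at the origin is H = [[18, 14], [14, 12]].
det H = 18·12 − (14)² = 20 > 0 and H[1,1] = 18 > 0, so H is positive definite.
Therefore the origin is a local minimum.

local minimum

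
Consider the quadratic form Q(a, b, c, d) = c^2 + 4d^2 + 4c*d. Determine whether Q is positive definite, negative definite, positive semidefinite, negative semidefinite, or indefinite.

The associated matrix is A = [[0, 0, 0, 0], [0, 0, 0, 0], [0, 0, 1, 2], [0, 0, 2, 4]].
Congruent diagonalization of A (simultaneous row and column reduction) yields pivots 0, 0, 1, 0.
That gives 1 positive, 3 zero pivots.
Hence Q is positive semidefinite.

positive semidefinite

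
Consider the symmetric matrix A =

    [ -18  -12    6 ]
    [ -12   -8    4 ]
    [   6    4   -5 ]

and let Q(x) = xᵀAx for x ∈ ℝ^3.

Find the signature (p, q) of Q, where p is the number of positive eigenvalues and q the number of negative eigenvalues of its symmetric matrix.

(0, 2)

Applying the same elementary operations to the rows and columns of A produces a congruent diagonal matrix with entries -18, 0, -3.
That gives 2 negative, 1 zero pivots.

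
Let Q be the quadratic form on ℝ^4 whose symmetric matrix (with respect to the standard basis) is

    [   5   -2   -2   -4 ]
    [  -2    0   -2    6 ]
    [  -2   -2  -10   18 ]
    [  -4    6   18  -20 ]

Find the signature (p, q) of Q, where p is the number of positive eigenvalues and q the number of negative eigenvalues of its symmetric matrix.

(2, 2)

Row-reducing A symmetrically gives the diagonal entries 5, -4/5, -1, 2.
That gives 2 positive, 2 negative pivots.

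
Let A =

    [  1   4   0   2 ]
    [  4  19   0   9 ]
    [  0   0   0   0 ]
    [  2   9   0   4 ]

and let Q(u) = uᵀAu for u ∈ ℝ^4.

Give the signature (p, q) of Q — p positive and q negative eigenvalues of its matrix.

Applying the same elementary operations to the rows and columns of A produces a congruent diagonal matrix with entries 1, 3, 0, -1/3.
So there are 2 positive, 1 negative, 1 zero pivots.

(2, 1)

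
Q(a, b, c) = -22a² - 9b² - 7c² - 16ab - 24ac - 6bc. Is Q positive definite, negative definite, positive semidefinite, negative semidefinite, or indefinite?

negative definite

The symmetric matrix is A = [[-22, -8, -12], [-8, -9, -3], [-12, -3, -7]].
Symmetric row and column elimination reduces A to a congruent diagonal form with pivots -22, -67/11, -10/67.
That gives 3 negative pivots.
Hence Q is negative definite.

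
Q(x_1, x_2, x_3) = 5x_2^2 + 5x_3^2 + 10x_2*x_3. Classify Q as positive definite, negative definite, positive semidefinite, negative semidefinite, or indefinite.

positive semidefinite

The associated matrix is A = [[0, 0, 0], [0, 5, 5], [0, 5, 5]].
Row-reducing A symmetrically gives the diagonal entries 0, 5, 0.
That gives 1 positive, 2 zero pivots.
Hence Q is positive semidefinite.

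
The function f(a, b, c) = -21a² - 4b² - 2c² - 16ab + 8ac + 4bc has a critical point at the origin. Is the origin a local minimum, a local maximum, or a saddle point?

The Hessian at the origin is H = [[-42, -16, 8], [-16, -8, 4], [8, 4, -4]].
Congruent diagonalization of H (simultaneous row and column reduction) yields pivots -42, -40/21, -2.
So there are 3 negative pivots.
H is negative definite, so the origin is a strict local maximum.

local maximum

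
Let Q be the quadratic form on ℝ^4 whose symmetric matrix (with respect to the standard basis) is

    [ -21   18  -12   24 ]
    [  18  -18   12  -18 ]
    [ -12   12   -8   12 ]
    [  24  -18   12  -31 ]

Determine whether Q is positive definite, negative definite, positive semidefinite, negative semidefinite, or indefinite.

negative semidefinite

Symmetric row and column elimination reduces A to a congruent diagonal form with pivots -21, -18/7, 0, -1.
So there are 3 negative, 1 zero pivots.
Hence Q is negative semidefinite.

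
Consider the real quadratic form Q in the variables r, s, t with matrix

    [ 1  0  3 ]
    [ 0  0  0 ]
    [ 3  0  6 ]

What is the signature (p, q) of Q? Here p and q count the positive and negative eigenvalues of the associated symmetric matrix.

(1, 1)

Applying the same elementary operations to the rows and columns of A produces a congruent diagonal matrix with entries 1, 0, -3.
That gives 1 positive, 1 negative, 1 zero pivots.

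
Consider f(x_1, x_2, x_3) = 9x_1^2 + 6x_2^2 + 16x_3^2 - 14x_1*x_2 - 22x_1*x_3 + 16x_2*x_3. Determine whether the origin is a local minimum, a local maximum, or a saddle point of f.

local minimum

The Hessian at the origin is H = [[18, -14, -22], [-14, 12, 16], [-22, 16, 32]].
Congruent diagonalization of H (simultaneous row and column reduction) yields pivots 18, 10/9, 4.
So there are 3 positive pivots.
H is positive definite, so the origin is a strict local minimum.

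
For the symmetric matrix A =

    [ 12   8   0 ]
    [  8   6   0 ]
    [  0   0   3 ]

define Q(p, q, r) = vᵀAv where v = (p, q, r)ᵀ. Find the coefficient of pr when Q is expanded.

The coefficient of pr is A[1,3] + A[3,1] = 2·0 = 0.

0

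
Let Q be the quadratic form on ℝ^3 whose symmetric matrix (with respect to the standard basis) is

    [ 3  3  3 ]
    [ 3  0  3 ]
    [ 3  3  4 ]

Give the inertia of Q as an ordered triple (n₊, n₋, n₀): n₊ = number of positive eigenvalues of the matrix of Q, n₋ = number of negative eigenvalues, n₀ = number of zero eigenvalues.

Symmetric row and column elimination reduces A to a congruent diagonal form with pivots 3, -3, 1.
Counting signs: 2 positive, 1 negative.

(2, 1, 0)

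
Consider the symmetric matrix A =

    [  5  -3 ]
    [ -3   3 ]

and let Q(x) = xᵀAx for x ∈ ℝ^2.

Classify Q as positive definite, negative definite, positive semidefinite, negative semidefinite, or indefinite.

positive definite

Leading principal minors: Δ_1 = 5, Δ_2 = 6.
All leading principal minors are positive, so by Sylvester's criterion Q is positive definite.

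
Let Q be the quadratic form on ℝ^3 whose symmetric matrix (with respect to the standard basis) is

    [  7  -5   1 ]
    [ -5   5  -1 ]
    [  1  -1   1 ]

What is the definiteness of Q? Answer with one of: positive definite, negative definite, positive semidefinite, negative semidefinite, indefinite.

positive definite

Applying the same elementary operations to the rows and columns of A produces a congruent diagonal matrix with entries 7, 10/7, 4/5.
So there are 3 positive pivots.
Hence Q is positive definite.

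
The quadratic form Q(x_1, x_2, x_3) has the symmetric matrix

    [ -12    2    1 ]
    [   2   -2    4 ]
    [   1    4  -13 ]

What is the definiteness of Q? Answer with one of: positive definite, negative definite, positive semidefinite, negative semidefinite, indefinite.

Row-reducing A symmetrically gives the diagonal entries -12, -5/3, -5/2.
So there are 3 negative pivots.
Hence Q is negative definite.

negative definite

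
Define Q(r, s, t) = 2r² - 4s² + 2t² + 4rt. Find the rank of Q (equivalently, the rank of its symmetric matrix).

2

The symmetric matrix is A = [[2, 0, 2], [0, -4, 0], [2, 0, 2]].
Row-reducing A symmetrically gives the diagonal entries 2, -4, 0.
Counting signs: 1 positive, 1 negative, 1 zero.
The rank is the number of nonzero pivots: 2.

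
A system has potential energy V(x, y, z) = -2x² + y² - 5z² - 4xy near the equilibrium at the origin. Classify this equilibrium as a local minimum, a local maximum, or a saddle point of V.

The Hessian at the origin is H = [[-4, -4, 0], [-4, 2, 0], [0, 0, -10]].
Row-reducing H symmetrically gives the diagonal entries -4, 6, -10.
Counting signs: 1 positive, 2 negative.
H is indefinite, so the origin is a saddle point.

saddle point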